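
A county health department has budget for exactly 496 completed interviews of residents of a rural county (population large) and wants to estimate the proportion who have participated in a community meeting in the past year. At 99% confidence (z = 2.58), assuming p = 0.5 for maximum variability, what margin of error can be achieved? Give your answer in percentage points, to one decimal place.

SE(p̂) = √[p(1−p)/n] = √[0.2500/496] = 0.02245.
E = z × SE = 2.58 × 0.02245 = 0.05792, or 5.8 percentage points.

5.8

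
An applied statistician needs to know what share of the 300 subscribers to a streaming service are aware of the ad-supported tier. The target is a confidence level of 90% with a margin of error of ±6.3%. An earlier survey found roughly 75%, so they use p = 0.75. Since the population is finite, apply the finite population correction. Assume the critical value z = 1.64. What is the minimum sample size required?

90

Unadjusted: n₀ = 1.64² × 0.75 × 0.25 / 0.063² ≈ 127.06, so n₀ = 128.
Finite population correction with N = 300: n = n₀ / (1 + (n₀−1)/N) = 128 / (1 + 127/300) = 128 / 1.4233 ≈ 89.93.
Rounding up, n = 90.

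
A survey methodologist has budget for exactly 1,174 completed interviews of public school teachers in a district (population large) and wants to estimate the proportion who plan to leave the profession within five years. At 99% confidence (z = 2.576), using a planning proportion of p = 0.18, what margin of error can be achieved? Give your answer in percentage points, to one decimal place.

SE(p̂) = √[p(1−p)/n] = √[0.1476/1174] = 0.01121.
E = z × SE = 2.576 × 0.01121 = 0.02888, or 2.9 percentage points.

2.9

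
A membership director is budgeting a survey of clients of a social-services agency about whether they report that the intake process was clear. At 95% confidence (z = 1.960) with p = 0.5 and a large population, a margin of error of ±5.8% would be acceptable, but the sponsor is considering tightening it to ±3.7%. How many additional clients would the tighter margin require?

416

At ±5.8%: n = 1.960² × 0.2500 / 0.058² ≈ 285.49 → 286.
At ±3.7%: n = 1.960² × 0.2500 / 0.037² ≈ 701.53 → 702.
Additional respondents: 702 − 286 = 416.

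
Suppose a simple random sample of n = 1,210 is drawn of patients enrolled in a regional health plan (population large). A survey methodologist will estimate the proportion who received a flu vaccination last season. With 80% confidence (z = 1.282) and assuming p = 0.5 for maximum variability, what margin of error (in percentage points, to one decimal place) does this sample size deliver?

SE(p̂) = √[p(1−p)/n] = √[0.2500/1210] = 0.01437.
E = z × SE = 1.282 × 0.01437 = 0.01843, or 1.8 percentage points.

1.8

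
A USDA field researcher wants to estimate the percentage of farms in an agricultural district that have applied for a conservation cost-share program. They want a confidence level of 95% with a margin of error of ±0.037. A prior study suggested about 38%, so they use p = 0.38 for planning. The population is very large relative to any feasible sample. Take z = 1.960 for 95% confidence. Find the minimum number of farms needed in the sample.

With p = 0.38, p(1−p) = 0.2356.
n = z²·p(1−p)/E² = 1.960² × 0.2356 / 0.037² = 3.8416 × 0.2356 / 0.001369 ≈ 661.13.
Rounding up gives n = 662.

662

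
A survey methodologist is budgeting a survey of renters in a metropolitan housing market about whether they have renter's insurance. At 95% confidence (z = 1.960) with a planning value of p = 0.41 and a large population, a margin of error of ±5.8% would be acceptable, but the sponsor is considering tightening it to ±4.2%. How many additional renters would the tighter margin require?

250

At ±5.8%: n = 1.960² × 0.2419 / 0.058² ≈ 276.24 → 277.
At ±4.2%: n = 1.960² × 0.2419 / 0.042² ≈ 526.80 → 527.
Additional respondents: 527 − 277 = 250.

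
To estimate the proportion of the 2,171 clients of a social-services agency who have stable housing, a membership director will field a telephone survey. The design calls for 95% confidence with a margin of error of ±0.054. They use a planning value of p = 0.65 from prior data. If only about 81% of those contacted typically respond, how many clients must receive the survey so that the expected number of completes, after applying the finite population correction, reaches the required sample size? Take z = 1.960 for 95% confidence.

326

Completed interviews needed (unadjusted): n₀ = 1.960² × 0.2275 / 0.054² ≈ 299.71 → 300.
FPC for N = 2,171: n = 300 / (1 + 299/2171) = 300 / 1.1377 ≈ 263.68 → 264.
At an 81% response rate, contacts needed = 264 / 0.81 ≈ 325.93 → 326.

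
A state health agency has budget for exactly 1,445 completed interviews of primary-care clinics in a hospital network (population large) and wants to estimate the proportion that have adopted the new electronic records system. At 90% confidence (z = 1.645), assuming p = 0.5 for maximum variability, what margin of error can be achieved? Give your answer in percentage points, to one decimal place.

SE(p̂) = √[p(1−p)/n] = √[0.2500/1445] = 0.01315.
E = z × SE = 1.645 × 0.01315 = 0.02164, or 2.2 percentage points.

2.2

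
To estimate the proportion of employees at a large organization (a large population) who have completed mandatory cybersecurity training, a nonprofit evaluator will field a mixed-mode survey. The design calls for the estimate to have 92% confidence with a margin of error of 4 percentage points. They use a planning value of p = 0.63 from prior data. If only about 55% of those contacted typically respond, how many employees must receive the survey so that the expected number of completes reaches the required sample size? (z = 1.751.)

813

Completed interviews needed: n₀ = 1.751² × 0.2331 / 0.040² ≈ 446.68 → 447.
At a 55% response rate, contacts needed = 447 / 0.55 ≈ 812.73 → 813.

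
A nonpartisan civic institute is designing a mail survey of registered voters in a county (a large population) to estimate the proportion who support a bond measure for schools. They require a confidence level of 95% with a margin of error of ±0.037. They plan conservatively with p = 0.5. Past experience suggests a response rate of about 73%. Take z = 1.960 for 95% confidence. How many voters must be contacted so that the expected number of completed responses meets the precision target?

Completed interviews needed: n₀ = 1.960² × 0.2500 / 0.037² ≈ 701.53 → 702.
At a 73% response rate, contacts needed = 702 / 0.73 ≈ 961.64 → 962.

962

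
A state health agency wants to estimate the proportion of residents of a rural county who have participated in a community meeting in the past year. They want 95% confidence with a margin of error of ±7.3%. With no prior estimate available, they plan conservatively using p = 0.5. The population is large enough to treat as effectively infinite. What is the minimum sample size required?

181

For 95% confidence, z = 1.96.
With p = 0.5, p(1−p) = 0.25.
n = z²·p(1−p)/E² = 1.96² × 0.2500 / 0.073² = 3.8416 × 0.2500 / 0.005329 ≈ 180.22.
Rounding up gives n = 181.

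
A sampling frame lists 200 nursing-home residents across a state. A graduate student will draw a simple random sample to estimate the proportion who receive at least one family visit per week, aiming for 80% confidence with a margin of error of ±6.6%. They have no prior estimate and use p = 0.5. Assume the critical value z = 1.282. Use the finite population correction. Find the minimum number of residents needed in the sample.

65

Unadjusted: n₀ = 1.282² × 0.50 × 0.50 / 0.066² ≈ 94.33, so n₀ = 95.
Finite population correction with N = 200: n = n₀ / (1 + (n₀−1)/N) = 95 / (1 + 94/200) = 95 / 1.4700 ≈ 64.63.
Rounding up, n = 65.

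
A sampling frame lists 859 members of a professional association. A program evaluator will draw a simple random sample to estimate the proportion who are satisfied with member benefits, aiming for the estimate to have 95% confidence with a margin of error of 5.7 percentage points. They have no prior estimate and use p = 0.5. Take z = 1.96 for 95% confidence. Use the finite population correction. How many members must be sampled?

221

Unadjusted: n₀ = 1.96² × 0.50 × 0.50 / 0.057² ≈ 295.60, so n₀ = 296.
Finite population correction with N = 859: n = n₀ / (1 + (n₀−1)/N) = 296 / (1 + 295/859) = 296 / 1.3434 ≈ 220.33.
Rounding up, n = 221.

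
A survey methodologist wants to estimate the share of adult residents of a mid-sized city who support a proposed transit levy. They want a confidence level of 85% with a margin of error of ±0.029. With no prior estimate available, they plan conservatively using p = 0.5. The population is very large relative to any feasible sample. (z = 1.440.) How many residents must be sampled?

With p = 0.5, p(1−p) = 0.25.
n = z²·p(1−p)/E² = 1.440² × 0.2500 / 0.029² = 2.0736 × 0.2500 / 0.000841 ≈ 616.41.
Rounding up gives n = 617.

617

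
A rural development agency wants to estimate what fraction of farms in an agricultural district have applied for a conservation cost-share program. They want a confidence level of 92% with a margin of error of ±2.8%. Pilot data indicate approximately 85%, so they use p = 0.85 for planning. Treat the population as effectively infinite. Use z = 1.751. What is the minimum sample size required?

499

With p = 0.85, p(1−p) = 0.1275.
n = z²·p(1−p)/E² = 1.751² × 0.1275 / 0.028² = 3.0660 × 0.1275 / 0.000784 ≈ 498.62.
Rounding up gives n = 499.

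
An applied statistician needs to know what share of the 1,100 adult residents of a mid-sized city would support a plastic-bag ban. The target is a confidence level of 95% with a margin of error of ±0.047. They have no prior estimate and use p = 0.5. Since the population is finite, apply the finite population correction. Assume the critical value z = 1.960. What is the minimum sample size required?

312

Unadjusted: n₀ = 1.960² × 0.50 × 0.50 / 0.047² ≈ 434.77, so n₀ = 435.
Finite population correction with N = 1,100: n = n₀ / (1 + (n₀−1)/N) = 435 / (1 + 434/1100) = 435 / 1.3945 ≈ 311.93.
Rounding up, n = 312.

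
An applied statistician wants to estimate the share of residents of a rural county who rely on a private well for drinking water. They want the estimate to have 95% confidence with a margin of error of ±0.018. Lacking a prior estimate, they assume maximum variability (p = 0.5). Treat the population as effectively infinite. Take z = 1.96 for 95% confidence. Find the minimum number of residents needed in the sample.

2965

With p = 0.5, p(1−p) = 0.25.
n = z²·p(1−p)/E² = 1.96² × 0.2500 / 0.018² = 3.8416 × 0.2500 / 0.000324 ≈ 2964.20.
Rounding up gives n = 2965.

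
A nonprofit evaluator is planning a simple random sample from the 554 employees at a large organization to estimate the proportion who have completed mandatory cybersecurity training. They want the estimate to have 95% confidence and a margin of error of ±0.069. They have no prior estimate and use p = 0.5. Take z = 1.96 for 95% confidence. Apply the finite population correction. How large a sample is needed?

Unadjusted: n₀ = 1.96² × 0.50 × 0.50 / 0.069² ≈ 201.72, so n₀ = 202.
Finite population correction with N = 554: n = n₀ / (1 + (n₀−1)/N) = 202 / (1 + 201/554) = 202 / 1.3628 ≈ 148.22.
Rounding up, n = 149.

149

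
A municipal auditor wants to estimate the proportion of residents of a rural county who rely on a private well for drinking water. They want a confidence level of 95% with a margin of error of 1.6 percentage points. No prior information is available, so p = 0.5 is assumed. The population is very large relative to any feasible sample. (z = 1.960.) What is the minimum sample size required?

3752

With p = 0.5, p(1−p) = 0.25.
n = z²·p(1−p)/E² = 1.960² × 0.2500 / 0.016² = 3.8416 × 0.2500 / 0.000256 ≈ 3751.56.
Rounding up gives n = 3752.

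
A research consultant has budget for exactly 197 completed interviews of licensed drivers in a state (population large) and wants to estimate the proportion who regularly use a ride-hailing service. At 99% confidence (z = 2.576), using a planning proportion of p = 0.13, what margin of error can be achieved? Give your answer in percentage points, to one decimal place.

SE(p̂) = √[p(1−p)/n] = √[0.1131/197] = 0.02396.
E = z × SE = 2.576 × 0.02396 = 0.06172, or 6.2 percentage points.

6.2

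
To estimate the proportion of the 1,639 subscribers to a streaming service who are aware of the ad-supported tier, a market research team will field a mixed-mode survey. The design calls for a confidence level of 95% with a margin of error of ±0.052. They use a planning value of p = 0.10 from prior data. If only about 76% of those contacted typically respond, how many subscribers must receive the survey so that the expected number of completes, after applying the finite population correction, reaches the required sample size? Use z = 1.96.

Completed interviews needed (unadjusted): n₀ = 1.96² × 0.0900 / 0.052² ≈ 127.86 → 128.
FPC for N = 1,639: n = 128 / (1 + 127/1639) = 128 / 1.0775 ≈ 118.80 → 119.
At a 76% response rate, contacts needed = 119 / 0.76 ≈ 156.58 → 157.

157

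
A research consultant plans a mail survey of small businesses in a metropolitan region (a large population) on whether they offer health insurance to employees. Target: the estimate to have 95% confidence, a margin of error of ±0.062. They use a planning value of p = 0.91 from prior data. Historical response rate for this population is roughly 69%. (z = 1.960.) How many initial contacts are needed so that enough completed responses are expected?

Completed interviews needed: n₀ = 1.960² × 0.0819 / 0.062² ≈ 81.85 → 82.
At a 69% response rate, contacts needed = 82 / 0.69 ≈ 118.84 → 119.

119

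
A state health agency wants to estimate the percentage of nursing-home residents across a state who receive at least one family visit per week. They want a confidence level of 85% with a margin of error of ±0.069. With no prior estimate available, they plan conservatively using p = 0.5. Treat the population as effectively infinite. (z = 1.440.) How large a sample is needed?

109

With p = 0.5, p(1−p) = 0.25.
n = z²·p(1−p)/E² = 1.440² × 0.2500 / 0.069² = 2.0736 × 0.2500 / 0.004761 ≈ 108.88.
Rounding up gives n = 109.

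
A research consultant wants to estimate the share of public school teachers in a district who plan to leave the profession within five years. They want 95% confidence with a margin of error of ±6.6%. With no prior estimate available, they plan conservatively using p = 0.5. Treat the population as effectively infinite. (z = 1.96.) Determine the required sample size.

With p = 0.5, p(1−p) = 0.25.
n = z²·p(1−p)/E² = 1.96² × 0.2500 / 0.066² = 3.8416 × 0.2500 / 0.004356 ≈ 220.48.
Rounding up gives n = 221.

221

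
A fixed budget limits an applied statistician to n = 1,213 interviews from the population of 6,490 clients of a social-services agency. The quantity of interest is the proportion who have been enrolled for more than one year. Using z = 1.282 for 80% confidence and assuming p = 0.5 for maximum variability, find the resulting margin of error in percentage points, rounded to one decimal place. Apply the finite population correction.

Finite-population factor: (N−n)/(N−1) = (6490−1213)/(6490−1) = 0.8132.
SE(p̂) = √[p(1−p)/n · (N−n)/(N−1)] = √[0.2500/1213 × 0.8132] = 0.01295.
E = z × SE = 1.282 × 0.01295 = 0.01660 ≈ 1.7 percentage points.

1.7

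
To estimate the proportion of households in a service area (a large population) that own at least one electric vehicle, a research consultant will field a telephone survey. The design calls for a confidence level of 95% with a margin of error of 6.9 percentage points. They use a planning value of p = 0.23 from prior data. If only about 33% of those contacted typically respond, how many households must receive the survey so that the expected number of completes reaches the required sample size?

434

For 95% confidence, z = 1.96.
Completed interviews needed: n₀ = 1.96² × 0.1771 / 0.069² ≈ 142.90 → 143.
At a 33% response rate, contacts needed = 143 / 0.33 ≈ 433.33 → 434.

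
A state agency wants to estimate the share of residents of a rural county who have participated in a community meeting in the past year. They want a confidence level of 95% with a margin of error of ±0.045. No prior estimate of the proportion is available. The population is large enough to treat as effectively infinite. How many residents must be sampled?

For 95% confidence, z = 1.96.
With no prior estimate, use p = 0.5, giving p(1−p) = 0.25.
n = z²·p(1−p)/E² = 1.96² × 0.2500 / 0.045² = 3.8416 × 0.2500 / 0.002025 ≈ 474.27.
Rounding up gives n = 475.

475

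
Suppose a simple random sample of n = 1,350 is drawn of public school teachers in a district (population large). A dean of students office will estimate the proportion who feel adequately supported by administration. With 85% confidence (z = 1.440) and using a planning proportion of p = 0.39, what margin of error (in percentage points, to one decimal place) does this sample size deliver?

SE(p̂) = √[p(1−p)/n] = √[0.2379/1350] = 0.01327.
E = z × SE = 1.440 × 0.01327 = 0.01912, or 1.9 percentage points.

1.9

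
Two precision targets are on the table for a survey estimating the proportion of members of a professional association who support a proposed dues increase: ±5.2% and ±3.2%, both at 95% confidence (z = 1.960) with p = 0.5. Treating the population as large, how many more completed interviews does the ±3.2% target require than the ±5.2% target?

582

At ±5.2%: n = 1.960² × 0.2500 / 0.052² ≈ 355.18 → 356.
At ±3.2%: n = 1.960² × 0.2500 / 0.032² ≈ 937.89 → 938.
Additional respondents: 938 − 356 = 582.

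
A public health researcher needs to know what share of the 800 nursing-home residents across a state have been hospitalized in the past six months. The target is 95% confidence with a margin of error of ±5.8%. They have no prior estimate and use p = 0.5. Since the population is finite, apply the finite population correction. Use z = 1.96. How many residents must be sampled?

211

Unadjusted: n₀ = 1.96² × 0.50 × 0.50 / 0.058² ≈ 285.49, so n₀ = 286.
Finite population correction with N = 800: n = n₀ / (1 + (n₀−1)/N) = 286 / (1 + 285/800) = 286 / 1.3562 ≈ 210.88.
Rounding up, n = 211.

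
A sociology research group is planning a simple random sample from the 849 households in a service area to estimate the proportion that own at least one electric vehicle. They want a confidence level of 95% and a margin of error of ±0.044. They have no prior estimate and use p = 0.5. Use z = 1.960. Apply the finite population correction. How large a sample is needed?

Unadjusted: n₀ = 1.960² × 0.50 × 0.50 / 0.044² ≈ 496.07, so n₀ = 497.
Finite population correction with N = 849: n = n₀ / (1 + (n₀−1)/N) = 497 / (1 + 496/849) = 497 / 1.5842 ≈ 313.72.
Rounding up, n = 314.

314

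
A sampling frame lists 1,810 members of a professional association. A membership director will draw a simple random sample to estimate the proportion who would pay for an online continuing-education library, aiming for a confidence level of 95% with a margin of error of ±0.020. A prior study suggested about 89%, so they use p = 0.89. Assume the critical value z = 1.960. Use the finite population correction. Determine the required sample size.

Unadjusted: n₀ = 1.960² × 0.89 × 0.11 / 0.020² ≈ 940.23, so n₀ = 941.
Finite population correction with N = 1,810: n = n₀ / (1 + (n₀−1)/N) = 941 / (1 + 940/1810) = 941 / 1.5193 ≈ 619.35.
Rounding up, n = 620.

620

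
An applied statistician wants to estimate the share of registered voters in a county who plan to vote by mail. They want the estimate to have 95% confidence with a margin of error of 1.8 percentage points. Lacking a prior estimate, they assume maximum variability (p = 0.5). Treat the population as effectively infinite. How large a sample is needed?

For 95% confidence, z = 1.96.
With p = 0.5, p(1−p) = 0.25.
n = z²·p(1−p)/E² = 1.96² × 0.2500 / 0.018² = 3.8416 × 0.2500 / 0.000324 ≈ 2964.20.
Rounding up gives n = 2965.

2965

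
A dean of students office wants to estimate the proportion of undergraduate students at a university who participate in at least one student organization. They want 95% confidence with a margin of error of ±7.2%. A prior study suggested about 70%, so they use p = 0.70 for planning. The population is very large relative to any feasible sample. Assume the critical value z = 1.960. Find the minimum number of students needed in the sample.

With p = 0.70, p(1−p) = 0.2100.
n = z²·p(1−p)/E² = 1.960² × 0.2100 / 0.072² = 3.8416 × 0.2100 / 0.005184 ≈ 155.62.
Rounding up gives n = 156.

156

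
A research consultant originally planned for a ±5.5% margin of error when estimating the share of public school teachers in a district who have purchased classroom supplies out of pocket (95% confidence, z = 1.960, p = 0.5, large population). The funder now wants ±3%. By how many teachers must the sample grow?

At ±5.5%: n = 1.960² × 0.2500 / 0.055² ≈ 317.49 → 318.
At ±3%: n = 1.960² × 0.2500 / 0.030² ≈ 1067.11 → 1068.
Additional respondents: 1068 − 318 = 750.

750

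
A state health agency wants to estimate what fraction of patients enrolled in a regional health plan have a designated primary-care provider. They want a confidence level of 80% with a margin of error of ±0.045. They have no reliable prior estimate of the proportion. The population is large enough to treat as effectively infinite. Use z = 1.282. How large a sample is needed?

203

With no prior estimate, use p = 0.5, giving p(1−p) = 0.25.
n = z²·p(1−p)/E² = 1.282² × 0.2500 / 0.045² = 1.6435 × 0.2500 / 0.002025 ≈ 202.90.
Rounding up gives n = 203.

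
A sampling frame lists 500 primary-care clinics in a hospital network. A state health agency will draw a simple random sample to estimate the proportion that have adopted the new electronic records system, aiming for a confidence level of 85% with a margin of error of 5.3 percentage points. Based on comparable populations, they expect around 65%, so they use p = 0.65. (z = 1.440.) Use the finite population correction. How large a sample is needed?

126

Unadjusted: n₀ = 1.440² × 0.65 × 0.35 / 0.053² ≈ 167.94, so n₀ = 168.
Finite population correction with N = 500: n = n₀ / (1 + (n₀−1)/N) = 168 / (1 + 167/500) = 168 / 1.3340 ≈ 125.94.
Rounding up, n = 126.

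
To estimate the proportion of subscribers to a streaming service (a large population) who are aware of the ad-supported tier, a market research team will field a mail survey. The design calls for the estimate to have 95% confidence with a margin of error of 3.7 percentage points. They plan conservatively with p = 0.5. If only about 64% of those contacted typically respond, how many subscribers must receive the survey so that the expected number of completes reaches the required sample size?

1097

For 95% confidence, z = 1.96.
Completed interviews needed: n₀ = 1.96² × 0.2500 / 0.037² ≈ 701.53 → 702.
At a 64% response rate, contacts needed = 702 / 0.64 ≈ 1096.88 → 1097.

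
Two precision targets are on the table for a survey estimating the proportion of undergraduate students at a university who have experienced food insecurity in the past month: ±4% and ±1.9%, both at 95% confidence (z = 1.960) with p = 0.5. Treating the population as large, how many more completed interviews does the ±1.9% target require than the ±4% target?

At ±4%: n = 1.960² × 0.2500 / 0.040² ≈ 600.25 → 601.
At ±1.9%: n = 1.960² × 0.2500 / 0.019² ≈ 2660.39 → 2661.
Additional respondents: 2661 − 601 = 2060.

2060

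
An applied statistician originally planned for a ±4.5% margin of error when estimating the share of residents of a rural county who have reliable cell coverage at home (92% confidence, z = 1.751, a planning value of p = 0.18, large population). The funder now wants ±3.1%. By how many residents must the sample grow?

At ±4.5%: n = 1.751² × 0.1476 / 0.045² ≈ 223.48 → 224.
At ±3.1%: n = 1.751² × 0.1476 / 0.031² ≈ 470.91 → 471.
Additional respondents: 471 − 224 = 247.

247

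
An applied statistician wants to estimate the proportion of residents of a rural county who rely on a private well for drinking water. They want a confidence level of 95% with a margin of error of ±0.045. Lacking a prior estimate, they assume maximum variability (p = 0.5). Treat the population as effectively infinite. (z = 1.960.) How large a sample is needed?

475

With p = 0.5, p(1−p) = 0.25.
n = z²·p(1−p)/E² = 1.960² × 0.2500 / 0.045² = 3.8416 × 0.2500 / 0.002025 ≈ 474.27.
Rounding up gives n = 475.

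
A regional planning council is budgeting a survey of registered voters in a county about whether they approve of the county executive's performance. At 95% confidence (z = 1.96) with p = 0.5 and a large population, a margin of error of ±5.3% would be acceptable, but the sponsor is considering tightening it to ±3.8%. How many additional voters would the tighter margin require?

At ±5.3%: n = 1.96² × 0.2500 / 0.053² ≈ 341.90 → 342.
At ±3.8%: n = 1.96² × 0.2500 / 0.038² ≈ 665.10 → 666.
Additional respondents: 666 − 342 = 324.

324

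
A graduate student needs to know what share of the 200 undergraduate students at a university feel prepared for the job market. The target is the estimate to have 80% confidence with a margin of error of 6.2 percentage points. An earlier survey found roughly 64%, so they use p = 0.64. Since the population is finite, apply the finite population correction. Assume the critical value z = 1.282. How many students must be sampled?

Unadjusted: n₀ = 1.282² × 0.64 × 0.36 / 0.062² ≈ 98.51, so n₀ = 99.
Finite population correction with N = 200: n = n₀ / (1 + (n₀−1)/N) = 99 / (1 + 98/200) = 99 / 1.4900 ≈ 66.44.
Rounding up, n = 67.

67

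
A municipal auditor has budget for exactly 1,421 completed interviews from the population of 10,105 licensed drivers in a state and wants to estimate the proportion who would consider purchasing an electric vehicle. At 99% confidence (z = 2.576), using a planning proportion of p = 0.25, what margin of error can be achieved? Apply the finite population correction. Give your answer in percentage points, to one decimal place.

2.7

Finite-population factor: (N−n)/(N−1) = (10105−1421)/(10105−1) = 0.8595.
SE(p̂) = √[p(1−p)/n · (N−n)/(N−1)] = √[0.1875/1421 × 0.8595] = 0.01065.
E = z × SE = 2.576 × 0.01065 = 0.02743 ≈ 2.7 percentage points.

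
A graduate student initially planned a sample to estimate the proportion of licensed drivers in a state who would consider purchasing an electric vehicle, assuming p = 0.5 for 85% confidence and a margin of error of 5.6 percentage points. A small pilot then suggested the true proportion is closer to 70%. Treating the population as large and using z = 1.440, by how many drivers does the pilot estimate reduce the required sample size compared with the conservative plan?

27

Conservative (p = 0.5): n = 1.440² × 0.25 / 0.056² ≈ 165.31 → 166.
Using p = 0.70: p(1−p) = 0.2100, so n = 1.440² × 0.2100 / 0.056² ≈ 138.86 → 139.
Reduction: 166 − 139 = 27.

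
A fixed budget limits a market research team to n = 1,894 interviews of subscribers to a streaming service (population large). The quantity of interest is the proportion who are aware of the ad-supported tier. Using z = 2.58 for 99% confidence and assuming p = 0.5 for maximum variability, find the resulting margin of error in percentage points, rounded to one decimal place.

SE(p̂) = √[p(1−p)/n] = √[0.2500/1894] = 0.01149.
E = z × SE = 2.58 × 0.01149 = 0.02964, or 3.0 percentage points.

3.0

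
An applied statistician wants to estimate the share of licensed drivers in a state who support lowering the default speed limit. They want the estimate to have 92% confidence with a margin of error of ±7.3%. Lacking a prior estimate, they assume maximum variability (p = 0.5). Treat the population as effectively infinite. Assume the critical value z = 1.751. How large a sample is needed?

With p = 0.5, p(1−p) = 0.25.
n = z²·p(1−p)/E² = 1.751² × 0.2500 / 0.073² = 3.0660 × 0.2500 / 0.005329 ≈ 143.84.
Rounding up gives n = 144.

144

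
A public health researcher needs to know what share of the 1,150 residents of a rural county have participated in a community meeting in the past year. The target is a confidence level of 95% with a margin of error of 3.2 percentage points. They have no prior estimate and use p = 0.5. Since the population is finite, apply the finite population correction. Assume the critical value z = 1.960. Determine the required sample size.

Unadjusted: n₀ = 1.960² × 0.50 × 0.50 / 0.032² ≈ 937.89, so n₀ = 938.
Finite population correction with N = 1,150: n = n₀ / (1 + (n₀−1)/N) = 938 / (1 + 937/1150) = 938 / 1.8148 ≈ 516.87.
Rounding up, n = 517.

517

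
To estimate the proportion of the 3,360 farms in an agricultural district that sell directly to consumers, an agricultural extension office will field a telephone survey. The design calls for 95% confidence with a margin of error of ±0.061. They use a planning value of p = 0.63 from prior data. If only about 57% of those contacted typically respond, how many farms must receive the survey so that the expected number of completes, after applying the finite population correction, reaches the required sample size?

For 95% confidence, z = 1.960.
Completed interviews needed (unadjusted): n₀ = 1.960² × 0.2331 / 0.061² ≈ 240.65 → 241.
FPC for N = 3,360: n = 241 / (1 + 240/3360) = 241 / 1.0714 ≈ 224.93 → 225.
At a 57% response rate, contacts needed = 225 / 0.57 ≈ 394.74 → 395.

395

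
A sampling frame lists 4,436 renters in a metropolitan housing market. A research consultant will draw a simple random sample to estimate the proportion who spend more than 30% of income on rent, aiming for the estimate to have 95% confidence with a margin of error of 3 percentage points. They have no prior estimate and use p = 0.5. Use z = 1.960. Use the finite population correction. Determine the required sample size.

Unadjusted: n₀ = 1.960² × 0.50 × 0.50 / 0.030² ≈ 1067.11, so n₀ = 1068.
Finite population correction with N = 4,436: n = n₀ / (1 + (n₀−1)/N) = 1068 / (1 + 1067/4436) = 1068 / 1.2405 ≈ 860.92.
Rounding up, n = 861.

861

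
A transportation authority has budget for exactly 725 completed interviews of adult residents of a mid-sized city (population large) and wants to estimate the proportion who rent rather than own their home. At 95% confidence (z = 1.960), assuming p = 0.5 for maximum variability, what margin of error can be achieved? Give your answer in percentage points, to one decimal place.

3.6

SE(p̂) = √[p(1−p)/n] = √[0.2500/725] = 0.01857.
E = z × SE = 1.960 × 0.01857 = 0.03640, or 3.6 percentage points.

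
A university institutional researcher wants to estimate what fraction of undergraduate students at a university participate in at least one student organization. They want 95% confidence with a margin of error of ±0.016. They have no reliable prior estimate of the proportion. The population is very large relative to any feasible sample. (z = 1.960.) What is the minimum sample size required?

3752

With no prior estimate, use p = 0.5, giving p(1−p) = 0.25.
n = z²·p(1−p)/E² = 1.960² × 0.2500 / 0.016² = 3.8416 × 0.2500 / 0.000256 ≈ 3751.56.
Rounding up gives n = 3752.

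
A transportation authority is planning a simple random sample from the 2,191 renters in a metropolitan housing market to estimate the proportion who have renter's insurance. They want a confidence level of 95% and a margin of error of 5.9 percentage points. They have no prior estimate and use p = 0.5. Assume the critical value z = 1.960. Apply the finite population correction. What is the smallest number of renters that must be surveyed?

Unadjusted: n₀ = 1.960² × 0.50 × 0.50 / 0.059² ≈ 275.90, so n₀ = 276.
Finite population correction with N = 2,191: n = n₀ / (1 + (n₀−1)/N) = 276 / (1 + 275/2191) = 276 / 1.1255 ≈ 245.22.
Rounding up, n = 246.

246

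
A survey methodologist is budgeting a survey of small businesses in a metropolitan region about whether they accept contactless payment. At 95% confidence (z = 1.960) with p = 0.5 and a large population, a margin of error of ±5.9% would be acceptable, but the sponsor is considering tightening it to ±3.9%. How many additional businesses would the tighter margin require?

At ±5.9%: n = 1.960² × 0.2500 / 0.059² ≈ 275.90 → 276.
At ±3.9%: n = 1.960² × 0.2500 / 0.039² ≈ 631.43 → 632.
Additional respondents: 632 − 276 = 356.

356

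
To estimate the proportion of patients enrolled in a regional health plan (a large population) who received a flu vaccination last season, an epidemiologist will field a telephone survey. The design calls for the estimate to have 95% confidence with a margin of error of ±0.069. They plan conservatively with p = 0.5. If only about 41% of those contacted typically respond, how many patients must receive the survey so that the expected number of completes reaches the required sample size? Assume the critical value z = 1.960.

493

Completed interviews needed: n₀ = 1.960² × 0.2500 / 0.069² ≈ 201.72 → 202.
At a 41% response rate, contacts needed = 202 / 0.41 ≈ 492.68 → 493.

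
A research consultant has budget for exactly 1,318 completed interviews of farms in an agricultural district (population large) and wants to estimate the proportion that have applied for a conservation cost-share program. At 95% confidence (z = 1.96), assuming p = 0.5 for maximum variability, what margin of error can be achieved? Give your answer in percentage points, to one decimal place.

SE(p̂) = √[p(1−p)/n] = √[0.2500/1318] = 0.01377.
E = z × SE = 1.96 × 0.01377 = 0.02699, or 2.7 percentage points.

2.7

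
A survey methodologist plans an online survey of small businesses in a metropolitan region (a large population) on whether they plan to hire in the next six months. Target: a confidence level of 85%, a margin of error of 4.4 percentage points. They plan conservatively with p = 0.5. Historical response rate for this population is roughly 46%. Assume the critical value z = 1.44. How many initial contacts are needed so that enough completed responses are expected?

583

Completed interviews needed: n₀ = 1.44² × 0.2500 / 0.044² ≈ 267.77 → 268.
At a 46% response rate, contacts needed = 268 / 0.46 ≈ 582.61 → 583.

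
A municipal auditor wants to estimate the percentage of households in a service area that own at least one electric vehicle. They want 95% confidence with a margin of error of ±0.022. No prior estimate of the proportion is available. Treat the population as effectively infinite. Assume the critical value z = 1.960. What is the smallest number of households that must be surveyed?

1985

With no prior estimate, use p = 0.5, giving p(1−p) = 0.25.
n = z²·p(1−p)/E² = 1.960² × 0.2500 / 0.022² = 3.8416 × 0.2500 / 0.000484 ≈ 1984.30.
Rounding up gives n = 1985.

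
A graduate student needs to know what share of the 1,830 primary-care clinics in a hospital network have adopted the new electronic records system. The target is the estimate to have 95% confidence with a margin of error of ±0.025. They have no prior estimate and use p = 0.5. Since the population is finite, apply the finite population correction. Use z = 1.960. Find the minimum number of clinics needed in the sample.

Unadjusted: n₀ = 1.960² × 0.50 × 0.50 / 0.025² ≈ 1536.64, so n₀ = 1537.
Finite population correction with N = 1,830: n = n₀ / (1 + (n₀−1)/N) = 1537 / (1 + 1536/1830) = 1537 / 1.8393 ≈ 835.62.
Rounding up, n = 836.

836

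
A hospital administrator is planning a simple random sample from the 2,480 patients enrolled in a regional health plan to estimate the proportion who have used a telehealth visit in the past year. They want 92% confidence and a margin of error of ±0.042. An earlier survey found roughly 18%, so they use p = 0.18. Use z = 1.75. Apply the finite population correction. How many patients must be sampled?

233

Unadjusted: n₀ = 1.75² × 0.18 × 0.82 / 0.042² ≈ 256.25, so n₀ = 257.
Finite population correction with N = 2,480: n = n₀ / (1 + (n₀−1)/N) = 257 / (1 + 256/2480) = 257 / 1.1032 ≈ 232.95.
Rounding up, n = 233.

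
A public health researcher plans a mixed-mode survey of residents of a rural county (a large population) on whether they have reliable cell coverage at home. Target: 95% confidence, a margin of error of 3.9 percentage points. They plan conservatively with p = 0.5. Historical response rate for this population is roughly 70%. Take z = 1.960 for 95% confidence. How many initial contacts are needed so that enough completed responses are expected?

903

Completed interviews needed: n₀ = 1.960² × 0.2500 / 0.039² ≈ 631.43 → 632.
At a 70% response rate, contacts needed = 632 / 0.70 ≈ 902.86 → 903.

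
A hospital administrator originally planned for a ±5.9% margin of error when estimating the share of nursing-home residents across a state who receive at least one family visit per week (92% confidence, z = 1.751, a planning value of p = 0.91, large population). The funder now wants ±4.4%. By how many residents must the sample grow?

At ±5.9%: n = 1.751² × 0.0819 / 0.059² ≈ 72.14 → 73.
At ±4.4%: n = 1.751² × 0.0819 / 0.044² ≈ 129.70 → 130.
Additional respondents: 130 − 73 = 57.

57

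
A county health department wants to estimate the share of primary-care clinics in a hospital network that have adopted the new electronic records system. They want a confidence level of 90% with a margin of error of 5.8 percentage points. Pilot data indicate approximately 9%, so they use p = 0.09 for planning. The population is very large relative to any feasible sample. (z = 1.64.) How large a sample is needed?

With p = 0.09, p(1−p) = 0.0819.
n = z²·p(1−p)/E² = 1.64² × 0.0819 / 0.058² = 2.6896 × 0.0819 / 0.003364 ≈ 65.48.
Rounding up gives n = 66.

66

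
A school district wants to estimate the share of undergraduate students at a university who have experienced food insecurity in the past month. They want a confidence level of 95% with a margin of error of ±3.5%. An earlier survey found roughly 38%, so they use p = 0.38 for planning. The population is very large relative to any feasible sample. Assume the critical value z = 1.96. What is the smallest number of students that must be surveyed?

739

With p = 0.38, p(1−p) = 0.2356.
n = z²·p(1−p)/E² = 1.96² × 0.2356 / 0.035² = 3.8416 × 0.2356 / 0.001225 ≈ 738.84.
Rounding up gives n = 739.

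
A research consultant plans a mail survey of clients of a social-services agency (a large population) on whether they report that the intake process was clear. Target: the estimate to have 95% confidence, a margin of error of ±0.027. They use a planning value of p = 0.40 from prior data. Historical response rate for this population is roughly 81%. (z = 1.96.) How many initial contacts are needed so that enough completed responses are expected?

1562

Completed interviews needed: n₀ = 1.96² × 0.2400 / 0.027² ≈ 1264.72 → 1265.
At an 81% response rate, contacts needed = 1265 / 0.81 ≈ 1561.73 → 1562.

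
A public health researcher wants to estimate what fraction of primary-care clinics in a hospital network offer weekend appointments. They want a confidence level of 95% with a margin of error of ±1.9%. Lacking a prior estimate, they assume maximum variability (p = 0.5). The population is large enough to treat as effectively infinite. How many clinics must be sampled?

2661

For 95% confidence, z = 1.960.
With p = 0.5, p(1−p) = 0.25.
n = z²·p(1−p)/E² = 1.960² × 0.2500 / 0.019² = 3.8416 × 0.2500 / 0.000361 ≈ 2660.39.
Rounding up gives n = 2661.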